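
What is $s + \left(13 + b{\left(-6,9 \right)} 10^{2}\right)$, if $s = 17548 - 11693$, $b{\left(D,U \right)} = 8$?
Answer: $6668$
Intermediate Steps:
$s = 5855$
$s + \left(13 + b{\left(-6,9 \right)} 10^{2}\right) = 5855 + \left(13 + 8 \cdot 10^{2}\right) = 5855 + \left(13 + 8 \cdot 100\right) = 5855 + \left(13 + 800\right) = 5855 + 813 = 6668$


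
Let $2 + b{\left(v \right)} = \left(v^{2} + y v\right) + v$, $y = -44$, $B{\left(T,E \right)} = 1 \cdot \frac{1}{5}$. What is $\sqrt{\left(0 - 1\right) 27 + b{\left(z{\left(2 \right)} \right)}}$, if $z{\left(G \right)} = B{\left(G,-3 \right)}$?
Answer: $\frac{i \sqrt{939}}{5} \approx 6.1286 i$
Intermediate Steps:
$B{\left(T,E \right)} = \frac{1}{5}$ ($B{\left(T,E \right)} = 1 \cdot \frac{1}{5} = \frac{1}{5}$)
$z{\left(G \right)} = \frac{1}{5}$
$b{\left(v \right)} = -2 + v^{2} - 43 v$ ($b{\left(v \right)} = -2 + \left(\left(v^{2} - 44 v\right) + v\right) = -2 + \left(v^{2} - 43 v\right) = -2 + v^{2} - 43 v$)
$\sqrt{\left(0 - 1\right) 27 + b{\left(z{\left(2 \right)} \right)}} = \sqrt{\left(0 - 1\right) 27 - \left(\frac{53}{5} - \frac{1}{25}\right)} = \sqrt{\left(-1\right) 27 - \frac{264}{25}} = \sqrt{-27 - \frac{264}{25}} = \sqrt{- \frac{939}{25}} = \frac{i \sqrt{939}}{5}$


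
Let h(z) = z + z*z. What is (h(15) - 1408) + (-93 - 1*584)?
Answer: -1845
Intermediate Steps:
h(z) = z + z²
(h(15) - 1408) + (-93 - 1*584) = (15*(1 + 15) - 1408) + (-93 - 1*584) = (15*16 - 1408) + (-93 - 584) = (240 - 1408) - 677 = -1168 - 677 = -1845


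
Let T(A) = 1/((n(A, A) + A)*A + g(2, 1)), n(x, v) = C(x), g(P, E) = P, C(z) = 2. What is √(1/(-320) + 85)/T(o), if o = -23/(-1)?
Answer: 577*√135995/40 ≈ 5319.6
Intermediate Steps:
n(x, v) = 2
o = 23 (o = -23*(-1) = 23)
T(A) = 1/(2 + A*(2 + A)) (T(A) = 1/((2 + A)*A + 2) = 1/(A*(2 + A) + 2) = 1/(2 + A*(2 + A)))
√(1/(-320) + 85)/T(o) = √(1/(-320) + 85)/(1/(2 + 23² + 2*23)) = √(-1/320 + 85)/(1/(2 + 529 + 46)) = √(27199/320)/(1/577) = (√135995/40)/(1/577) = (√135995/40)*577 = 577*√135995/40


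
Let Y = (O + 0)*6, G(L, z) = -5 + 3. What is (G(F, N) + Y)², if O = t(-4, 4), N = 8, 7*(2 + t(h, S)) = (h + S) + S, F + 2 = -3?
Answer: 5476/49 ≈ 111.76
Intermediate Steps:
F = -5 (F = -2 - 3 = -5)
t(h, S) = -2 + h/7 + 2*S/7 (t(h, S) = -2 + ((h + S) + S)/7 = -2 + ((S + h) + S)/7 = -2 + (h + 2*S)/7 = -2 + (h/7 + 2*S/7) = -2 + h/7 + 2*S/7)
G(L, z) = -2
O = -10/7 (O = -2 + (⅐)*(-4) + (2/7)*4 = -2 - 4/7 + 8/7 = -10/7 ≈ -1.4286)
Y = -60/7 (Y = (-10/7 + 0)*6 = -10/7*6 = -60/7 ≈ -8.5714)
(G(F, N) + Y)² = (-2 - 60/7)² = (-74/7)² = 5476/49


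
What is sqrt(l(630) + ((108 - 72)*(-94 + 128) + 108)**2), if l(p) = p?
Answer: 3*sqrt(197206) ≈ 1332.2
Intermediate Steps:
sqrt(l(630) + ((108 - 72)*(-94 + 128) + 108)**2) = sqrt(630 + ((108 - 72)*(-94 + 128) + 108)**2) = sqrt(630 + (36*34 + 108)**2) = sqrt(630 + (1224 + 108)**2) = sqrt(630 + 1332**2) = sqrt(630 + 1774224) = sqrt(1774854) = 3*sqrt(197206)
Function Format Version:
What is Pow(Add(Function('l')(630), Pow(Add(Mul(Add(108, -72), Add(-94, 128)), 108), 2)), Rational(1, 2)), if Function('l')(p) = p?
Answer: Mul(3, Pow(197206, Rational(1, 2))) ≈ 1332.2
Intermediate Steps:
Pow(Add(Function('l')(630), Pow(Add(Mul(Add(108, -72), Add(-94, 128)), 108), 2)), Rational(1, 2)) = Pow(Add(630, Pow(Add(Mul(Add(108, -72), Add(-94, 128)), 108), 2)), Rational(1, 2)) = Pow(Add(630, Pow(Add(Mul(36, 34), 108), 2)), Rational(1, 2)) = Pow(Add(630, Pow(Add(1224, 108), 2)), Rational(1, 2)) = Pow(Add(630, Pow(1332, 2)), Rational(1, 2)) = Pow(Add(630, 1774224), Rational(1, 2)) = Pow(1774854, Rational(1, 2)) = Mul(3, Pow(197206, Rational(1, 2)))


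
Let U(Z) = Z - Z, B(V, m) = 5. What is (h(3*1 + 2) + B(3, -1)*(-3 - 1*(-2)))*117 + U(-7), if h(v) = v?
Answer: 0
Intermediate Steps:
U(Z) = 0
(h(3*1 + 2) + B(3, -1)*(-3 - 1*(-2)))*117 + U(-7) = ((3*1 + 2) + 5*(-3 - 1*(-2)))*117 + 0 = ((3 + 2) + 5*(-3 + 2))*117 + 0 = (5 + 5*(-1))*117 + 0 = (5 - 5)*117 + 0 = 0*117 + 0 = 0 + 0 = 0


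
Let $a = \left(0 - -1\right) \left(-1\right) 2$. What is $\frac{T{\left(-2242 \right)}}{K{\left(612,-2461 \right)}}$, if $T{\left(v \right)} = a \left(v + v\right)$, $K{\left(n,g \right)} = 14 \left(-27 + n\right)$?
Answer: $\frac{4484}{4095} \approx 1.095$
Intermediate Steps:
$K{\left(n,g \right)} = -378 + 14 n$
$a = -2$ ($a = \left(0 + 1\right) \left(-1\right) 2 = 1 \left(-1\right) 2 = \left(-1\right) 2 = -2$)
$T{\left(v \right)} = - 4 v$ ($T{\left(v \right)} = - 2 \left(v + v\right) = - 2 \cdot 2 v = - 4 v$)
$\frac{T{\left(-2242 \right)}}{K{\left(612,-2461 \right)}} = \frac{\left(-4\right) \left(-2242\right)}{-378 + 14 \cdot 612} = \frac{8968}{-378 + 8568} = \frac{8968}{8190} = 8968 \cdot \frac{1}{8190} = \frac{4484}{4095}$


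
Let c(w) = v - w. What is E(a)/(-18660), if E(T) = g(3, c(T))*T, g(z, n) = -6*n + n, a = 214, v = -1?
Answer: -23005/1866 ≈ -12.329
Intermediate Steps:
c(w) = -1 - w
g(z, n) = -5*n
E(T) = T*(5 + 5*T) (E(T) = (-5*(-1 - T))*T = (5 + 5*T)*T = T*(5 + 5*T))
E(a)/(-18660) = (5*214*(1 + 214))/(-18660) = (5*214*215)*(-1/18660) = 230050*(-1/18660) = -23005/1866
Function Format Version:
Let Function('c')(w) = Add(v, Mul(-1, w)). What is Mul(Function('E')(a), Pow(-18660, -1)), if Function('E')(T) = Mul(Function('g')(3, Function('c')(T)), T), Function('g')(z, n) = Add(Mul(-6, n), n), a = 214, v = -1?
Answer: Rational(-23005, 1866) ≈ -12.329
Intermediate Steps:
Function('c')(w) = Add(-1, Mul(-1, w))
Function('g')(z, n) = Mul(-5, n)
Function('E')(T) = Mul(T, Add(5, Mul(5, T))) (Function('E')(T) = Mul(Mul(-5, Add(-1, Mul(-1, T))), T) = Mul(Add(5, Mul(5, T)), T) = Mul(T, Add(5, Mul(5, T))))
Mul(Function('E')(a), Pow(-18660, -1)) = Mul(Mul(5, 214, Add(1, 214)), Pow(-18660, -1)) = Mul(Mul(5, 214, 215), Rational(-1, 18660)) = Mul(230050, Rational(-1, 18660)) = Rational(-23005, 1866)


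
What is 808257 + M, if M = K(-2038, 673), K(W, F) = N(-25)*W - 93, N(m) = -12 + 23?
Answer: 785746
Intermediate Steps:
N(m) = 11
K(W, F) = -93 + 11*W (K(W, F) = 11*W - 93 = -93 + 11*W)
M = -22511 (M = -93 + 11*(-2038) = -93 - 22418 = -22511)
808257 + M = 808257 - 22511 = 785746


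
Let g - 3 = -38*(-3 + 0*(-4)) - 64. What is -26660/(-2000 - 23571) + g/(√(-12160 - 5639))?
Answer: 26660/25571 - 53*I*√17799/17799 ≈ 1.0426 - 0.39726*I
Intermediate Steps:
g = 53 (g = 3 + (-38*(-3 + 0*(-4)) - 64) = 3 + (-38*(-3 + 0) - 64) = 3 + (-38*(-3) - 64) = 3 + (114 - 64) = 3 + 50 = 53)
-26660/(-2000 - 23571) + g/(√(-12160 - 5639)) = -26660/(-2000 - 23571) + 53/(√(-12160 - 5639)) = -26660/(-25571) + 53/(√(-17799)) = -26660*(-1/25571) + 53/((I*√17799)) = 26660/25571 + 53*(-I*√17799/17799) = 26660/25571 - 53*I*√17799/17799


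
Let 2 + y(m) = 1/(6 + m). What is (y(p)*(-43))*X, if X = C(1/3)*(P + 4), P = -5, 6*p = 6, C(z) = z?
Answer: -559/21 ≈ -26.619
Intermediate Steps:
p = 1 (p = (⅙)*6 = 1)
y(m) = -2 + 1/(6 + m)
X = -⅓ (X = (-5 + 4)/3 = (⅓)*(-1) = -⅓ ≈ -0.33333)
(y(p)*(-43))*X = (((-11 - 2*1)/(6 + 1))*(-43))*(-⅓) = (((-11 - 2)/7)*(-43))*(-⅓) = (((⅐)*(-13))*(-43))*(-⅓) = -13/7*(-43)*(-⅓) = (559/7)*(-⅓) = -559/21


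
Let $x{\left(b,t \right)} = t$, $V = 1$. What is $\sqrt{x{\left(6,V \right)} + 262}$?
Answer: $\sqrt{263} \approx 16.217$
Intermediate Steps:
$\sqrt{x{\left(6,V \right)} + 262} = \sqrt{1 + 262} = \sqrt{263}$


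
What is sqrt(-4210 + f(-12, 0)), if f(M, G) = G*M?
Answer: I*sqrt(4210) ≈ 64.885*I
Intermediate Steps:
sqrt(-4210 + f(-12, 0)) = sqrt(-4210 + 0*(-12)) = sqrt(-4210 + 0) = sqrt(-4210) = I*sqrt(4210)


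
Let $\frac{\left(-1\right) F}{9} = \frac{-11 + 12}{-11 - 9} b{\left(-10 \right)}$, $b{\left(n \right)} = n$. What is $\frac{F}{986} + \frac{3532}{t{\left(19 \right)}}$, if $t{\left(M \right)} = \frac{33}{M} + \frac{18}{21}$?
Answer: $\frac{926355727}{680340} \approx 1361.6$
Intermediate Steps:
$t{\left(M \right)} = \frac{6}{7} + \frac{33}{M}$ ($t{\left(M \right)} = \frac{33}{M} + 18 \cdot \frac{1}{21} = \frac{33}{M} + \frac{6}{7} = \frac{6}{7} + \frac{33}{M}$)
$F = - \frac{9}{2}$ ($F = - 9 \frac{-11 + 12}{-11 - 9} \left(-10\right) = - 9 \cdot 1 \frac{1}{-20} \left(-10\right) = - 9 \cdot 1 \left(- \frac{1}{20}\right) \left(-10\right) = - 9 \left(\left(- \frac{1}{20}\right) \left(-10\right)\right) = \left(-9\right) \frac{1}{2} = - \frac{9}{2} \approx -4.5$)
$\frac{F}{986} + \frac{3532}{t{\left(19 \right)}} = - \frac{9}{2 \cdot 986} + \frac{3532}{\frac{6}{7} + \frac{33}{19}} = \left(- \frac{9}{2}\right) \frac{1}{986} + \frac{3532}{\frac{6}{7} + 33 \cdot \frac{1}{19}} = - \frac{9}{1972} + \frac{3532}{\frac{6}{7} + \frac{33}{19}} = - \frac{9}{1972} + \frac{3532}{\frac{345}{133}} = - \frac{9}{1972} + 3532 \cdot \frac{133}{345} = - \frac{9}{1972} + \frac{469756}{345} = \frac{926355727}{680340}$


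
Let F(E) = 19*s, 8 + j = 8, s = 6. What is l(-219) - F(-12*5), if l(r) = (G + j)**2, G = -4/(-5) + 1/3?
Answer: -25361/225 ≈ -112.72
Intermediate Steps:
j = 0 (j = -8 + 8 = 0)
G = 17/15 (G = -4*(-1/5) + 1*(1/3) = 4/5 + 1/3 = 17/15 ≈ 1.1333)
l(r) = 289/225 (l(r) = (17/15 + 0)**2 = (17/15)**2 = 289/225)
F(E) = 114 (F(E) = 19*6 = 114)
l(-219) - F(-12*5) = 289/225 - 1*114 = 289/225 - 114 = -25361/225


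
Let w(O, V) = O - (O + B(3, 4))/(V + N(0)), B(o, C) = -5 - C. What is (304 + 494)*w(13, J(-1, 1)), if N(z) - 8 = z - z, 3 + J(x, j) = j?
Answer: 9842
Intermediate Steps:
J(x, j) = -3 + j
N(z) = 8 (N(z) = 8 + (z - z) = 8 + 0 = 8)
w(O, V) = O - (-9 + O)/(8 + V) (w(O, V) = O - (O + (-5 - 1*4))/(V + 8) = O - (O + (-5 - 4))/(8 + V) = O - (O - 9)/(8 + V) = O - (-9 + O)/(8 + V))
(304 + 494)*w(13, J(-1, 1)) = (304 + 494)*((9 + 7*13 + 13*(-3 + 1))/(8 + (-3 + 1))) = 798*((9 + 91 + 13*(-2))/(8 - 2)) = 798*((9 + 91 - 26)/6) = 798*((⅙)*74) = 798*(37/3) = 9842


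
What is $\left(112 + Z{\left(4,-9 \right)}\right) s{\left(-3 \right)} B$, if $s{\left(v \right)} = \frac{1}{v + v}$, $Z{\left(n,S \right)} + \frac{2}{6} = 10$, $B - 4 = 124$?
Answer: $- \frac{23360}{9} \approx -2595.6$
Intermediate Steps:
$B = 128$ ($B = 4 + 124 = 128$)
$Z{\left(n,S \right)} = \frac{29}{3}$ ($Z{\left(n,S \right)} = - \frac{1}{3} + 10 = \frac{29}{3}$)
$s{\left(v \right)} = \frac{1}{2 v}$
$\left(112 + Z{\left(4,-9 \right)}\right) s{\left(-3 \right)} B = \left(112 + \frac{29}{3}\right) \frac{1}{2 \left(-3\right)} 128 = \frac{365 \cdot \frac{1}{2} \left(- \frac{1}{3}\right)}{3} \cdot 128 = \frac{365}{3} \left(- \frac{1}{6}\right) 128 = \left(- \frac{365}{18}\right) 128 = - \frac{23360}{9}$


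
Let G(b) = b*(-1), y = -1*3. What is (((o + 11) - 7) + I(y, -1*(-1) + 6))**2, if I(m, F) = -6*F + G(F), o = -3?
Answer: 2304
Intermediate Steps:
y = -3
G(b) = -b
I(m, F) = -7*F (I(m, F) = -6*F - F = -7*F)
(((o + 11) - 7) + I(y, -1*(-1) + 6))**2 = (((-3 + 11) - 7) - 7*(-1*(-1) + 6))**2 = ((8 - 7) - 7*(1 + 6))**2 = (1 - 7*7)**2 = (1 - 49)**2 = (-48)**2 = 2304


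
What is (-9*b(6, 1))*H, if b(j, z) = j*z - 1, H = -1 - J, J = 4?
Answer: 225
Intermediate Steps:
H = -5 (H = -1 - 1*4 = -1 - 4 = -5)
b(j, z) = -1 + j*z
(-9*b(6, 1))*H = -9*(-1 + 6*1)*(-5) = -9*(-1 + 6)*(-5) = -9*5*(-5) = -45*(-5) = 225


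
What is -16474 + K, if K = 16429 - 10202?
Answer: -10247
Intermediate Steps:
K = 6227
-16474 + K = -16474 + 6227 = -10247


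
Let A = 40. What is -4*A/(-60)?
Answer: 8/3 ≈ 2.6667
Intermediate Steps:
-4*A/(-60) = -160/(-60) = -160*(-1)/60 = -4*(-⅔) = 8/3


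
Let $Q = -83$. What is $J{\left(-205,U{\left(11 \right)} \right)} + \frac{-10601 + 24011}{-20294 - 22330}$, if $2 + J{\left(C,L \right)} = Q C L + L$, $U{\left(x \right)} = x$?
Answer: $\frac{443227287}{2368} \approx 1.8717 \cdot 10^{5}$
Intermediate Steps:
$J{\left(C,L \right)} = -2 + L - 83 C L$ ($J{\left(C,L \right)} = -2 + \left(- 83 C L + L\right) = -2 - \left(- L + 83 C L\right) = -2 + L - 83 C L$)
$J{\left(-205,U{\left(11 \right)} \right)} + \frac{-10601 + 24011}{-20294 - 22330} = \left(-2 + 11 - \left(-17015\right) 11\right) + \frac{-10601 + 24011}{-20294 - 22330} = \left(-2 + 11 + 187165\right) + \frac{13410}{-42624} = 187174 + 13410 \left(- \frac{1}{42624}\right) = 187174 - \frac{745}{2368} = \frac{443227287}{2368}$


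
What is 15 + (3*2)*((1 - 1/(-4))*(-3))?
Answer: -15/2 ≈ -7.5000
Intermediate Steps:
15 + (3*2)*((1 - 1/(-4))*(-3)) = 15 + 6*((1 - 1*(-1/4))*(-3)) = 15 + 6*((1 + 1/4)*(-3)) = 15 + 6*((5/4)*(-3)) = 15 + 6*(-15/4) = 15 - 45/2 = -15/2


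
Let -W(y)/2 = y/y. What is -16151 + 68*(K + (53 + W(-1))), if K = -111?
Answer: -20231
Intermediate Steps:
W(y) = -2 (W(y) = -2*y/y = -2*1 = -2)
-16151 + 68*(K + (53 + W(-1))) = -16151 + 68*(-111 + (53 - 2)) = -16151 + 68*(-111 + 51) = -16151 + 68*(-60) = -16151 - 4080 = -20231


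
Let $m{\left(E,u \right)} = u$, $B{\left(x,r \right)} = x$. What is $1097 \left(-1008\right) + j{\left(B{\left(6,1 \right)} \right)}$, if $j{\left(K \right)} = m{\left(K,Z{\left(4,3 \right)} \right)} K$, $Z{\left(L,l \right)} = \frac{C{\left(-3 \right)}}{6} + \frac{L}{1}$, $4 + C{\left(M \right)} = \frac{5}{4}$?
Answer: $- \frac{4423019}{4} \approx -1.1058 \cdot 10^{6}$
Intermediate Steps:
$C{\left(M \right)} = - \frac{11}{4}$ ($C{\left(M \right)} = -4 + \frac{5}{4} = - \frac{11}{4}$)
$Z{\left(L,l \right)} = - \frac{11}{24} + L$ ($Z{\left(L,l \right)} = - \frac{11}{4 \cdot 6} + \frac{L}{1} = \left(- \frac{11}{4}\right) \frac{1}{6} + L 1 = - \frac{11}{24} + L$)
$j{\left(K \right)} = \frac{85 K}{24}$ ($j{\left(K \right)} = \left(- \frac{11}{24} + 4\right) K = \frac{85 K}{24}$)
$1097 \left(-1008\right) + j{\left(B{\left(6,1 \right)} \right)} = 1097 \left(-1008\right) + \frac{85}{24} \cdot 6 = -1105776 + \frac{85}{4} = - \frac{4423019}{4}$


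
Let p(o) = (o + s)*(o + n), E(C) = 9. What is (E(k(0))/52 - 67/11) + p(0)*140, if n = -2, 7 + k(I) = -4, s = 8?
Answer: -1284665/572 ≈ -2245.9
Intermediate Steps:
k(I) = -11 (k(I) = -7 - 4 = -11)
p(o) = (-2 + o)*(8 + o) (p(o) = (o + 8)*(o - 2) = (8 + o)*(-2 + o) = (-2 + o)*(8 + o))
(E(k(0))/52 - 67/11) + p(0)*140 = (9/52 - 67/11) + (-16 + 0² + 6*0)*140 = (9*(1/52) - 67*1/11) + (-16 + 0 + 0)*140 = (9/52 - 67/11) - 16*140 = -3385/572 - 2240 = -1284665/572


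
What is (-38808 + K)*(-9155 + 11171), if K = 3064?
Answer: -72059904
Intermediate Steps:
(-38808 + K)*(-9155 + 11171) = (-38808 + 3064)*(-9155 + 11171) = -35744*2016 = -72059904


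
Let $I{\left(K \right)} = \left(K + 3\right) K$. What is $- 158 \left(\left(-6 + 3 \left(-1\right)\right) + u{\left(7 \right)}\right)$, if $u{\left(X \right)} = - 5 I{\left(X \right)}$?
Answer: $56722$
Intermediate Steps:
$I{\left(K \right)} = K \left(3 + K\right)$ ($I{\left(K \right)} = \left(3 + K\right) K = K \left(3 + K\right)$)
$u{\left(X \right)} = - 5 X \left(3 + X\right)$
$- 158 \left(\left(-6 + 3 \left(-1\right)\right) + u{\left(7 \right)}\right) = - 158 \left(\left(-6 + 3 \left(-1\right)\right) - 35 \left(3 + 7\right)\right) = - 158 \left(\left(-6 - 3\right) - 35 \cdot 10\right) = - 158 \left(-9 - 350\right) = \left(-158\right) \left(-359\right) = 56722$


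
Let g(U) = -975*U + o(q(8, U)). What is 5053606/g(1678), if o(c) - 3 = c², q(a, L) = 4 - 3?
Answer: -2526803/818023 ≈ -3.0889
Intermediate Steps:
q(a, L) = 1
o(c) = 3 + c²
g(U) = 4 - 975*U (g(U) = -975*U + (3 + 1²) = -975*U + (3 + 1) = -975*U + 4 = 4 - 975*U)
5053606/g(1678) = 5053606/(4 - 975*1678) = 5053606/(4 - 1636050) = 5053606/(-1636046) = 5053606*(-1/1636046) = -2526803/818023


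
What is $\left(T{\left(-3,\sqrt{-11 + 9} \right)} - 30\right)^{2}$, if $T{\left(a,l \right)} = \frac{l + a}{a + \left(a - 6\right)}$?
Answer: $\frac{\left(357 + i \sqrt{2}\right)^{2}}{144} \approx 885.05 + 7.0121 i$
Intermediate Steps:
$T{\left(a,l \right)} = \frac{a + l}{-6 + 2 a}$ ($T{\left(a,l \right)} = \frac{a + l}{a + \left(-6 + a\right)} = \frac{a + l}{-6 + 2 a}$)
$\left(T{\left(-3,\sqrt{-11 + 9} \right)} - 30\right)^{2} = \left(\frac{-3 + \sqrt{-11 + 9}}{2 \left(-3 - 3\right)} - 30\right)^{2} = \left(\frac{-3 + \sqrt{-2}}{2 \left(-6\right)} - 30\right)^{2} = \left(\frac{1}{2} \left(- \frac{1}{6}\right) \left(-3 + i \sqrt{2}\right) - 30\right)^{2} = \left(\left(\frac{1}{4} - \frac{i \sqrt{2}}{12}\right) - 30\right)^{2} = \left(- \frac{119}{4} - \frac{i \sqrt{2}}{12}\right)^{2}$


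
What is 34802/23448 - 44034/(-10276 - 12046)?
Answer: 452339869/130851564 ≈ 3.4569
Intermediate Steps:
34802/23448 - 44034/(-10276 - 12046) = 34802*(1/23448) - 44034/(-22322) = 17401/11724 - 44034*(-1/22322) = 17401/11724 + 22017/11161 = 452339869/130851564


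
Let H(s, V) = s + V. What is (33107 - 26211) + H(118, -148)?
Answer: 6866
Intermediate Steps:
H(s, V) = V + s
(33107 - 26211) + H(118, -148) = (33107 - 26211) + (-148 + 118) = 6896 - 30 = 6866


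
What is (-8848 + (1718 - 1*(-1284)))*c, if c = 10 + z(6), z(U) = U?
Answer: -93536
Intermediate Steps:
c = 16 (c = 10 + 6 = 16)
(-8848 + (1718 - 1*(-1284)))*c = (-8848 + (1718 - 1*(-1284)))*16 = (-8848 + (1718 + 1284))*16 = (-8848 + 3002)*16 = -5846*16 = -93536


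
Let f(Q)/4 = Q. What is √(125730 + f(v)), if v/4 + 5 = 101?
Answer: √127266 ≈ 356.74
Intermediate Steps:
v = 384 (v = -20 + 4*101 = -20 + 404 = 384)
f(Q) = 4*Q
√(125730 + f(v)) = √(125730 + 4*384) = √(125730 + 1536) = √127266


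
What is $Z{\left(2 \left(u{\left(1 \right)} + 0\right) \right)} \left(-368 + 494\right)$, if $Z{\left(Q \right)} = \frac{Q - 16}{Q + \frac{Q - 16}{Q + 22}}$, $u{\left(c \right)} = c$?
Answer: $- \frac{21168}{17} \approx -1245.2$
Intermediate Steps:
$Z{\left(Q \right)} = \frac{-16 + Q}{Q + \frac{-16 + Q}{22 + Q}}$
$Z{\left(2 \left(u{\left(1 \right)} + 0\right) \right)} \left(-368 + 494\right) = \frac{-352 + \left(2 \left(1 + 0\right)\right)^{2} + 6 \cdot 2 \left(1 + 0\right)}{-16 + \left(2 \left(1 + 0\right)\right)^{2} + 23 \cdot 2 \left(1 + 0\right)} \left(-368 + 494\right) = \frac{-352 + \left(2 \cdot 1\right)^{2} + 6 \cdot 2 \cdot 1}{-16 + \left(2 \cdot 1\right)^{2} + 23 \cdot 2 \cdot 1} \cdot 126 = \frac{-352 + 2^{2} + 6 \cdot 2}{-16 + 2^{2} + 23 \cdot 2} \cdot 126 = \frac{-352 + 4 + 12}{-16 + 4 + 46} \cdot 126 = \frac{1}{34} \left(-336\right) 126 = \left(- \frac{168}{17}\right) 126 = - \frac{21168}{17}$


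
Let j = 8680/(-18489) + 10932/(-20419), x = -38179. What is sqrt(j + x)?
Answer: I*sqrt(5441664501430921951887)/377526891 ≈ 195.4*I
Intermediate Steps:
j = -379358668/377526891 (j = 8680*(-1/18489) + 10932*(-1/20419) = -8680/18489 - 10932/20419 = -379358668/377526891 ≈ -1.0049)
sqrt(j + x) = sqrt(-379358668/377526891 - 38179) = sqrt(-14413978530157/377526891) = I*sqrt(5441664501430921951887)/377526891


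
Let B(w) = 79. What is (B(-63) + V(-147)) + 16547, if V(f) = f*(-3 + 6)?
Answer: 16185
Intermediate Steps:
V(f) = 3*f (V(f) = f*3 = 3*f)
(B(-63) + V(-147)) + 16547 = (79 + 3*(-147)) + 16547 = (79 - 441) + 16547 = -362 + 16547 = 16185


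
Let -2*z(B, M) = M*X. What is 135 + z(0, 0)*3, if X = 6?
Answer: 135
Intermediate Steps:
z(B, M) = -3*M (z(B, M) = -M*6/2 = -3*M)
135 + z(0, 0)*3 = 135 - 3*0*3 = 135 + 0*3 = 135 + 0 = 135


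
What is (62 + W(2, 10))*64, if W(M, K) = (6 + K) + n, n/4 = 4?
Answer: 6016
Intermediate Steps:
n = 16 (n = 4*4 = 16)
W(M, K) = 22 + K (W(M, K) = (6 + K) + 16 = 22 + K)
(62 + W(2, 10))*64 = (62 + (22 + 10))*64 = (62 + 32)*64 = 94*64 = 6016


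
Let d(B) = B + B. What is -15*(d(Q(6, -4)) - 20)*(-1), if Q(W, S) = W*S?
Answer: -1020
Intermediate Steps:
Q(W, S) = S*W
d(B) = 2*B
-15*(d(Q(6, -4)) - 20)*(-1) = -15*(2*(-4*6) - 20)*(-1) = -15*(2*(-24) - 20)*(-1) = -15*(-48 - 20)*(-1) = -15*(-68)*(-1) = 1020*(-1) = -1020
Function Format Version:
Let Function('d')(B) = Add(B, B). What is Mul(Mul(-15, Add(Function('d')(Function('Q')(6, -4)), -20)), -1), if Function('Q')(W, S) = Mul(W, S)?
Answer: -1020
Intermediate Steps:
Function('Q')(W, S) = Mul(S, W)
Function('d')(B) = Mul(2, B)
Mul(Mul(-15, Add(Function('d')(Function('Q')(6, -4)), -20)), -1) = Mul(Mul(-15, Add(Mul(2, Mul(-4, 6)), -20)), -1) = Mul(Mul(-15, Add(Mul(2, -24), -20)), -1) = Mul(Mul(-15, Add(-48, -20)), -1) = Mul(Mul(-15, -68), -1) = Mul(1020, -1) = -1020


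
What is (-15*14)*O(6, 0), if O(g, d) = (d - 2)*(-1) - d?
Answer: -420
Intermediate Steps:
O(g, d) = 2 - 2*d (O(g, d) = (-2 + d)*(-1) - d = (2 - d) - d = 2 - 2*d)
(-15*14)*O(6, 0) = (-15*14)*(2 - 2*0) = -210*(2 + 0) = -210*2 = -420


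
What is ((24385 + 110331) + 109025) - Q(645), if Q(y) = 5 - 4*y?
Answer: 246316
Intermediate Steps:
((24385 + 110331) + 109025) - Q(645) = ((24385 + 110331) + 109025) - (5 - 4*645) = (134716 + 109025) - (5 - 2580) = 243741 - 1*(-2575) = 243741 + 2575 = 246316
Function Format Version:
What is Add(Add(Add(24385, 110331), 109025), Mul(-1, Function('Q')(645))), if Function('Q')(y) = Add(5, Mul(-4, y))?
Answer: 246316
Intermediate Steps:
Add(Add(Add(24385, 110331), 109025), Mul(-1, Function('Q')(645))) = Add(Add(Add(24385, 110331), 109025), Mul(-1, Add(5, Mul(-4, 645)))) = Add(Add(134716, 109025), Mul(-1, Add(5, -2580))) = Add(243741, Mul(-1, -2575)) = Add(243741, 2575) = 246316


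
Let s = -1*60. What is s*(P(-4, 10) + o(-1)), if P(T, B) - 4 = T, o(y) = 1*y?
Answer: 60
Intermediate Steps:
o(y) = y
P(T, B) = 4 + T
s = -60
s*(P(-4, 10) + o(-1)) = -60*((4 - 4) - 1) = -60*(0 - 1) = -60*(-1) = 60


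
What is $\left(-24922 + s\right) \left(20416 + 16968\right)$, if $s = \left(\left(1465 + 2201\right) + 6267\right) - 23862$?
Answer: $-1452405784$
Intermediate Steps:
$s = -13929$ ($s = \left(3666 + 6267\right) - 23862 = 9933 - 23862 = -13929$)
$\left(-24922 + s\right) \left(20416 + 16968\right) = \left(-24922 - 13929\right) \left(20416 + 16968\right) = \left(-38851\right) 37384 = -1452405784$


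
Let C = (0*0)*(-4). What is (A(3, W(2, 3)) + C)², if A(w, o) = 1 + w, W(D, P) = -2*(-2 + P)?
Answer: 16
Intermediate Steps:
W(D, P) = 4 - 2*P
C = 0 (C = 0*(-4) = 0)
(A(3, W(2, 3)) + C)² = ((1 + 3) + 0)² = (4 + 0)² = 4² = 16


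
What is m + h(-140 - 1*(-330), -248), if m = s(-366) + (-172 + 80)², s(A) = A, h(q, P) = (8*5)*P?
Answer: -1822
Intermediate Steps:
h(q, P) = 40*P
m = 8098 (m = -366 + (-172 + 80)² = -366 + (-92)² = -366 + 8464 = 8098)
m + h(-140 - 1*(-330), -248) = 8098 + 40*(-248) = 8098 - 9920 = -1822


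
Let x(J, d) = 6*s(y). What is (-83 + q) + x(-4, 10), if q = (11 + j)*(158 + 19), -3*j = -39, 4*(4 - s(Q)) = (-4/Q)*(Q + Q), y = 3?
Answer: 4201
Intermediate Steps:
s(Q) = 6 (s(Q) = 4 - (-4/Q)*(Q + Q)/4 = 4 - (-4/Q)*2*Q/4 = 4 - ¼*(-8) = 4 + 2 = 6)
j = 13 (j = -⅓*(-39) = 13)
q = 4248 (q = (11 + 13)*(158 + 19) = 24*177 = 4248)
x(J, d) = 36 (x(J, d) = 6*6 = 36)
(-83 + q) + x(-4, 10) = (-83 + 4248) + 36 = 4165 + 36 = 4201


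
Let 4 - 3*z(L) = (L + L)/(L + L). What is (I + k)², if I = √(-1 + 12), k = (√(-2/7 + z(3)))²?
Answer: 564/49 + 10*√11/7 ≈ 16.248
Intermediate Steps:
z(L) = 1 (z(L) = 4/3 - (L + L)/(3*(L + L)) = 4/3 - 2*L/(3*(2*L)) = 4/3 - 2*L*1/(2*L)/3 = 4/3 - ⅓*1 = 4/3 - ⅓ = 1)
k = 5/7 (k = (√(-2/7 + 1))² = (√(5/7))² = (√35/7)² = 5/7 ≈ 0.71429)
I = √11 ≈ 3.3166
(I + k)² = (√11 + 5/7)² = (5/7 + √11)²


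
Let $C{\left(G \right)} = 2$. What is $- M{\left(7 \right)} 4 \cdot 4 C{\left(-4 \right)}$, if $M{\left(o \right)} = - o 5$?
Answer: $1120$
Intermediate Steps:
$M{\left(o \right)} = - 5 o$
$- M{\left(7 \right)} 4 \cdot 4 C{\left(-4 \right)} = - \left(-5\right) 7 \cdot 4 \cdot 4 \cdot 2 = \left(-1\right) \left(-35\right) 16 \cdot 2 = 35 \cdot 32 = 1120$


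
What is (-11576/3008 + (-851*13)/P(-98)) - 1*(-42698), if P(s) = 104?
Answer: 4003251/94 ≈ 42588.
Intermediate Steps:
(-11576/3008 + (-851*13)/P(-98)) - 1*(-42698) = (-11576/3008 - 851*13/104) - 1*(-42698) = (-11576*1/3008 - 11063*1/104) + 42698 = (-1447/376 - 851/8) + 42698 = -10361/94 + 42698 = 4003251/94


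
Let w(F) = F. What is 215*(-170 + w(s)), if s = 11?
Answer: -34185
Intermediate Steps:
215*(-170 + w(s)) = 215*(-170 + 11) = 215*(-159) = -34185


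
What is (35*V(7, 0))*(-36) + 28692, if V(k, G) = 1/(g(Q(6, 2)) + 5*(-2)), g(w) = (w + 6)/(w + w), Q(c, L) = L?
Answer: 57699/2 ≈ 28850.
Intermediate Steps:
g(w) = (6 + w)/(2*w) (g(w) = (6 + w)/((2*w)) = (6 + w)*(1/(2*w)) = (6 + w)/(2*w))
V(k, G) = -⅛ (V(k, G) = 1/((½)*(6 + 2)/2 + 5*(-2)) = 1/((½)*(½)*8 - 10) = 1/(2 - 10) = 1/(-8) = -⅛)
(35*V(7, 0))*(-36) + 28692 = (35*(-⅛))*(-36) + 28692 = -35/8*(-36) + 28692 = 315/2 + 28692 = 57699/2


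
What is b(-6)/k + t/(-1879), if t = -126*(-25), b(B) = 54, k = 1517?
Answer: -4677084/2850443 ≈ -1.6408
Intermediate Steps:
t = 3150
b(-6)/k + t/(-1879) = 54/1517 + 3150/(-1879) = 54*(1/1517) + 3150*(-1/1879) = 54/1517 - 3150/1879 = -4677084/2850443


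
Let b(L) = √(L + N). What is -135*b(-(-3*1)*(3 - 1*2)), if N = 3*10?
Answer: -135*√33 ≈ -775.52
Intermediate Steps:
N = 30
b(L) = √(30 + L) (b(L) = √(L + 30) = √(30 + L))
-135*b(-(-3*1)*(3 - 1*2)) = -135*√(30 - (-3*1)*(3 - 1*2)) = -135*√(30 - (-3)*(3 - 2)) = -135*√(30 - (-3)) = -135*√(30 - 1*(-3)) = -135*√(30 + 3) = -135*√33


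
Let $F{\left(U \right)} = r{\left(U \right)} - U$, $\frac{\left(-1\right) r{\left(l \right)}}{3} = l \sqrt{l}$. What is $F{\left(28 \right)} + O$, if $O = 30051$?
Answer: $30023 - 168 \sqrt{7} \approx 29579.0$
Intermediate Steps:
$r{\left(l \right)} = - 3 l^{\frac{3}{2}}$ ($r{\left(l \right)} = - 3 l \sqrt{l} = - 3 l^{\frac{3}{2}}$)
$F{\left(U \right)} = - U - 3 U^{\frac{3}{2}}$ ($F{\left(U \right)} = - 3 U^{\frac{3}{2}} - U = - U - 3 U^{\frac{3}{2}}$)
$F{\left(28 \right)} + O = \left(\left(-1\right) 28 - 3 \cdot 28^{\frac{3}{2}}\right) + 30051 = \left(-28 - 3 \cdot 56 \sqrt{7}\right) + 30051 = \left(-28 - 168 \sqrt{7}\right) + 30051 = 30023 - 168 \sqrt{7}$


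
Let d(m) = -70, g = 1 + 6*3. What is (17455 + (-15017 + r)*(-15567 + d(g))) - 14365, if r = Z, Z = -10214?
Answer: 394540237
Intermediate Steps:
g = 19 (g = 1 + 18 = 19)
r = -10214
(17455 + (-15017 + r)*(-15567 + d(g))) - 14365 = (17455 + (-15017 - 10214)*(-15567 - 70)) - 14365 = (17455 - 25231*(-15637)) - 14365 = (17455 + 394537147) - 14365 = 394554602 - 14365 = 394540237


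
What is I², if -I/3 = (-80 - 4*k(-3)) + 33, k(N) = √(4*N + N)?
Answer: 17721 + 3384*I*√15 ≈ 17721.0 + 13106.0*I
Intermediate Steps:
k(N) = √5*√N (k(N) = √(5*N) = √5*√N)
I = 141 + 12*I*√15 (I = -3*((-80 - 4*√5*√(-3)) + 33) = -3*((-80 - 4*√5*I*√3) + 33) = -3*((-80 - 4*I*√15) + 33) = -3*(-47 - 4*I*√15) = 141 + 12*I*√15 ≈ 141.0 + 46.476*I)
I² = (141 + 12*I*√15)²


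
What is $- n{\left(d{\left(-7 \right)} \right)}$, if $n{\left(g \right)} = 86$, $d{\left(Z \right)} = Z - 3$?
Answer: $-86$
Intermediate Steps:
$d{\left(Z \right)} = -3 + Z$ ($d{\left(Z \right)} = Z - 3 = -3 + Z$)
$- n{\left(d{\left(-7 \right)} \right)} = \left(-1\right) 86 = -86$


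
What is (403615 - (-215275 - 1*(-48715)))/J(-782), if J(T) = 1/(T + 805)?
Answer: 13114025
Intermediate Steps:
J(T) = 1/(805 + T)
(403615 - (-215275 - 1*(-48715)))/J(-782) = (403615 - (-215275 - 1*(-48715)))/(1/(805 - 782)) = (403615 - (-215275 + 48715))/(1/23) = (403615 - 1*(-166560))/(1/23) = (403615 + 166560)*23 = 570175*23 = 13114025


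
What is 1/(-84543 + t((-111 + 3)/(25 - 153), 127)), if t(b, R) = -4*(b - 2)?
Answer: -8/676307 ≈ -1.1829e-5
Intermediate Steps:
t(b, R) = 8 - 4*b (t(b, R) = -4*(-2 + b) = 8 - 4*b)
1/(-84543 + t((-111 + 3)/(25 - 153), 127)) = 1/(-84543 + (8 - 4*(-111 + 3)/(25 - 153))) = 1/(-84543 + (8 - (-432)/(-128))) = 1/(-84543 + (8 - (-432)*(-1)/128)) = 1/(-84543 + (8 - 4*27/32)) = 1/(-84543 + (8 - 27/8)) = 1/(-84543 + 37/8) = 1/(-676307/8) = -8/676307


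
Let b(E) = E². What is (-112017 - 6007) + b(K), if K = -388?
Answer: 32520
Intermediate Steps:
(-112017 - 6007) + b(K) = (-112017 - 6007) + (-388)² = -118024 + 150544 = 32520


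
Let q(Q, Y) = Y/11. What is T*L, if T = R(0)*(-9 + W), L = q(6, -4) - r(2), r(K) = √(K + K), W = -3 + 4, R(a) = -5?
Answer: -1040/11 ≈ -94.545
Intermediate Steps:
W = 1
q(Q, Y) = Y/11 (q(Q, Y) = Y*(1/11) = Y/11)
r(K) = √2*√K (r(K) = √(2*K) = √2*√K)
L = -26/11 (L = (1/11)*(-4) - √2*√2 = -4/11 - 1*2 = -4/11 - 2 = -26/11 ≈ -2.3636)
T = 40 (T = -5*(-9 + 1) = -5*(-8) = 40)
T*L = 40*(-26/11) = -1040/11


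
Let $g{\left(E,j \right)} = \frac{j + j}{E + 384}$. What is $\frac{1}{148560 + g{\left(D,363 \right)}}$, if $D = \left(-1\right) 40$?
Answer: $\frac{172}{25552683} \approx 6.7312 \cdot 10^{-6}$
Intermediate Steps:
$D = -40$
$g{\left(E,j \right)} = \frac{2 j}{384 + E}$
$\frac{1}{148560 + g{\left(D,363 \right)}} = \frac{1}{148560 + 2 \cdot 363 \frac{1}{384 - 40}} = \frac{1}{148560 + 2 \cdot 363 \cdot \frac{1}{344}} = \frac{1}{148560 + \frac{363}{172}} = \frac{1}{\frac{25552683}{172}} = \frac{172}{25552683}$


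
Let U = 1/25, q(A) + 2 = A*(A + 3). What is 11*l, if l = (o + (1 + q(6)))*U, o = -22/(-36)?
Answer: 2123/90 ≈ 23.589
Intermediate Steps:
o = 11/18 (o = -22*(-1/36) = 11/18 ≈ 0.61111)
q(A) = -2 + A*(3 + A) (q(A) = -2 + A*(A + 3) = -2 + A*(3 + A))
U = 1/25 ≈ 0.040000
l = 193/90 (l = (11/18 + (1 + (-2 + 6² + 3*6)))*(1/25) = (11/18 + (1 + (-2 + 36 + 18)))*(1/25) = (11/18 + (1 + 52))*(1/25) = (11/18 + 53)*(1/25) = (965/18)*(1/25) = 193/90 ≈ 2.1444)
11*l = 11*(193/90) = 2123/90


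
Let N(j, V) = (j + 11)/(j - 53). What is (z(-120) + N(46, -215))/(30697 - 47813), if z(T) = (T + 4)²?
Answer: -94135/119812 ≈ -0.78569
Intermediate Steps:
N(j, V) = (11 + j)/(-53 + j)
z(T) = (4 + T)²
(z(-120) + N(46, -215))/(30697 - 47813) = ((4 - 120)² + (11 + 46)/(-53 + 46))/(30697 - 47813) = ((-116)² + 57/(-7))/(-17116) = (13456 - ⅐*57)*(-1/17116) = (13456 - 57/7)*(-1/17116) = (94135/7)*(-1/17116) = -94135/119812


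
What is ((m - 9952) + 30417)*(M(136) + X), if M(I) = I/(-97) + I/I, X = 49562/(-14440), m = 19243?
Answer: -26657340399/175085 ≈ -1.5225e+5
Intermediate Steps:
X = -24781/7220 (X = 49562*(-1/14440) = -24781/7220 ≈ -3.4323)
M(I) = 1 - I/97 (M(I) = I*(-1/97) + 1 = -I/97 + 1 = 1 - I/97)
((m - 9952) + 30417)*(M(136) + X) = ((19243 - 9952) + 30417)*((1 - 1/97*136) - 24781/7220) = (9291 + 30417)*((1 - 136/97) - 24781/7220) = 39708*(-39/97 - 24781/7220) = 39708*(-2685337/700340) = -26657340399/175085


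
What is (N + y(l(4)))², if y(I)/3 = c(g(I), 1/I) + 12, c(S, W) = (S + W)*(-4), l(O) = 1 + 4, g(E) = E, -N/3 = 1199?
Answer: 328225689/25 ≈ 1.3129e+7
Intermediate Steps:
N = -3597 (N = -3*1199 = -3597)
l(O) = 5
c(S, W) = -4*S - 4*W
y(I) = 36 - 12*I - 12/I (y(I) = 3*((-4*I - 4/I) + 12) = 3*(12 - 4*I - 4/I) = 36 - 12*I - 12/I)
(N + y(l(4)))² = (-3597 + (36 - 12*5 - 12/5))² = (-3597 + (36 - 60 - 12*⅕))² = (-3597 + (36 - 60 - 12/5))² = (-3597 - 132/5)² = (-18117/5)² = 328225689/25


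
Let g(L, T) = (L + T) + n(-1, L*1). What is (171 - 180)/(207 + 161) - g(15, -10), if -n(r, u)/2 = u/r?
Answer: -12889/368 ≈ -35.024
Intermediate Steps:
n(r, u) = -2*u/r
g(L, T) = T + 3*L (g(L, T) = (L + T) - 2*L*1/(-1) = (L + T) - 2*L*(-1) = (L + T) + 2*L = T + 3*L)
(171 - 180)/(207 + 161) - g(15, -10) = (171 - 180)/(207 + 161) - (-10 + 3*15) = -9/368 - (-10 + 45) = -9*1/368 - 1*35 = -9/368 - 35 = -12889/368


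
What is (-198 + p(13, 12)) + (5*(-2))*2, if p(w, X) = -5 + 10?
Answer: -213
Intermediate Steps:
p(w, X) = 5
(-198 + p(13, 12)) + (5*(-2))*2 = (-198 + 5) + (5*(-2))*2 = -193 - 10*2 = -193 - 20 = -213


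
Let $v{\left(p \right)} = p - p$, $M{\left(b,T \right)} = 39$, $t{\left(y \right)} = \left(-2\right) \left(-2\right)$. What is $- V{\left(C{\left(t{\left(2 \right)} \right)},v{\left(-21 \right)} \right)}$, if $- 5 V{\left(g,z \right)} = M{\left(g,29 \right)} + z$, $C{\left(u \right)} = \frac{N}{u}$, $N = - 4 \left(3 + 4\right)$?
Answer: $\frac{39}{5} \approx 7.8$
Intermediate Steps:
$t{\left(y \right)} = 4$
$N = -28$ ($N = \left(-4\right) 7 = -28$)
$v{\left(p \right)} = 0$
$C{\left(u \right)} = - \frac{28}{u}$
$V{\left(g,z \right)} = - \frac{39}{5} - \frac{z}{5}$ ($V{\left(g,z \right)} = - \frac{39 + z}{5} = - \frac{39}{5} - \frac{z}{5}$)
$- V{\left(C{\left(t{\left(2 \right)} \right)},v{\left(-21 \right)} \right)} = - (- \frac{39}{5} - 0) = - (- \frac{39}{5} + 0) = \left(-1\right) \left(- \frac{39}{5}\right) = \frac{39}{5}$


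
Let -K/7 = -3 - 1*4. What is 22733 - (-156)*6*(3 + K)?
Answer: 71405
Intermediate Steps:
K = 49 (K = -7*(-3 - 1*4) = -7*(-3 - 4) = -7*(-7) = 49)
22733 - (-156)*6*(3 + K) = 22733 - (-156)*6*(3 + 49) = 22733 - (-156)*6*52 = 22733 - (-156)*312 = 22733 - 1*(-48672) = 22733 + 48672 = 71405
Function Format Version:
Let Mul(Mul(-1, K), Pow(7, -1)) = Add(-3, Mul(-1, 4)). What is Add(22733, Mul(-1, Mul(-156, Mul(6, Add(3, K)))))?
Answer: 71405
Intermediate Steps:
K = 49 (K = Mul(-7, Add(-3, Mul(-1, 4))) = Mul(-7, Add(-3, -4)) = Mul(-7, -7) = 49)
Add(22733, Mul(-1, Mul(-156, Mul(6, Add(3, K))))) = Add(22733, Mul(-1, Mul(-156, Mul(6, Add(3, 49))))) = Add(22733, Mul(-1, Mul(-156, Mul(6, 52)))) = Add(22733, Mul(-1, Mul(-156, 312))) = Add(22733, Mul(-1, -48672)) = Add(22733, 48672) = 71405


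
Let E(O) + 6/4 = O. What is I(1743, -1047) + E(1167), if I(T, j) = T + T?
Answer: 9303/2 ≈ 4651.5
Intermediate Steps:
E(O) = -3/2 + O
I(T, j) = 2*T
I(1743, -1047) + E(1167) = 2*1743 + (-3/2 + 1167) = 3486 + 2331/2 = 9303/2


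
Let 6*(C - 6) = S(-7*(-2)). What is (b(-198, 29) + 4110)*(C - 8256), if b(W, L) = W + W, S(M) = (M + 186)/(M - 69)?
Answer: -337070260/11 ≈ -3.0643e+7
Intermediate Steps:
S(M) = (186 + M)/(-69 + M)
C = 178/33 (C = 6 + ((186 - 7*(-2))/(-69 - 7*(-2)))/6 = 6 + ((186 + 14)/(-69 + 14))/6 = 6 + (200/(-55))/6 = 6 + (-1/55*200)/6 = 6 + (⅙)*(-40/11) = 6 - 20/33 = 178/33 ≈ 5.3939)
b(W, L) = 2*W
(b(-198, 29) + 4110)*(C - 8256) = (2*(-198) + 4110)*(178/33 - 8256) = (-396 + 4110)*(-272270/33) = 3714*(-272270/33) = -337070260/11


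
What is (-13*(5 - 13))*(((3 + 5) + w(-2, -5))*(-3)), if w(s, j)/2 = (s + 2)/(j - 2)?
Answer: -2496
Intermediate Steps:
w(s, j) = 2*(2 + s)/(-2 + j) (w(s, j) = 2*((s + 2)/(j - 2)) = 2*((2 + s)/(-2 + j)) = 2*(2 + s)/(-2 + j))
(-13*(5 - 13))*(((3 + 5) + w(-2, -5))*(-3)) = (-13*(5 - 13))*(((3 + 5) + 2*(2 - 2)/(-2 - 5))*(-3)) = (-13*(-8))*((8 + 2*0/(-7))*(-3)) = 104*((8 + 2*(-⅐)*0)*(-3)) = 104*((8 + 0)*(-3)) = 104*(8*(-3)) = 104*(-24) = -2496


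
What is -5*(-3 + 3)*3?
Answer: 0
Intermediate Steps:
-5*(-3 + 3)*3 = -5*0*3 = 0*3 = 0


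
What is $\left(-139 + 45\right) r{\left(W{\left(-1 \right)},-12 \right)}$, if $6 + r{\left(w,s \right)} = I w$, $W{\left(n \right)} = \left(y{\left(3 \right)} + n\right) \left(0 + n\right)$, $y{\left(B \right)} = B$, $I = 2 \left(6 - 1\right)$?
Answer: $2444$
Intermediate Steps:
$I = 10$ ($I = 2 \cdot 5 = 10$)
$W{\left(n \right)} = n \left(3 + n\right)$ ($W{\left(n \right)} = \left(3 + n\right) \left(0 + n\right) = \left(3 + n\right) n = n \left(3 + n\right)$)
$r{\left(w,s \right)} = -6 + 10 w$
$\left(-139 + 45\right) r{\left(W{\left(-1 \right)},-12 \right)} = \left(-139 + 45\right) \left(-6 + 10 \left(- (3 - 1)\right)\right) = - 94 \left(-6 + 10 \left(\left(-1\right) 2\right)\right) = - 94 \left(-6 + 10 \left(-2\right)\right) = - 94 \left(-6 - 20\right) = \left(-94\right) \left(-26\right) = 2444$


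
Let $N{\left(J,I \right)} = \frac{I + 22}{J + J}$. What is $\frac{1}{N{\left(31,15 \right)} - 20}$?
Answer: $- \frac{62}{1203} \approx -0.051538$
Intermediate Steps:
$N{\left(J,I \right)} = \frac{22 + I}{2 J}$
$\frac{1}{N{\left(31,15 \right)} - 20} = \frac{1}{\frac{22 + 15}{2 \cdot 31} - 20} = \frac{1}{\frac{1}{2} \cdot \frac{1}{31} \cdot 37 - 20} = \frac{1}{\frac{37}{62} - 20} = \frac{1}{- \frac{1203}{62}} = - \frac{62}{1203}$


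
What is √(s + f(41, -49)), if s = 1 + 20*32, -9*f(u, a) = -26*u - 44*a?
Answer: √4679/3 ≈ 22.801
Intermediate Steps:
f(u, a) = 26*u/9 + 44*a/9 (f(u, a) = -(-26*u - 44*a)/9 = -(-44*a - 26*u)/9 = 26*u/9 + 44*a/9)
s = 641 (s = 1 + 640 = 641)
√(s + f(41, -49)) = √(641 + ((26/9)*41 + (44/9)*(-49))) = √(641 + (1066/9 - 2156/9)) = √(641 - 1090/9) = √(4679/9) = √4679/3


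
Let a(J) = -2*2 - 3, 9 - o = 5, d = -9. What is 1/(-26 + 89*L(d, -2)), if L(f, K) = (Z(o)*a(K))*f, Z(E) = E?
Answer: 1/22402 ≈ 4.4639e-5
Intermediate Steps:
o = 4 (o = 9 - 1*5 = 9 - 5 = 4)
a(J) = -7 (a(J) = -4 - 3 = -7)
L(f, K) = -28*f (L(f, K) = (4*(-7))*f = -28*f)
1/(-26 + 89*L(d, -2)) = 1/(-26 + 89*(-28*(-9))) = 1/(-26 + 89*252) = 1/(-26 + 22428) = 1/22402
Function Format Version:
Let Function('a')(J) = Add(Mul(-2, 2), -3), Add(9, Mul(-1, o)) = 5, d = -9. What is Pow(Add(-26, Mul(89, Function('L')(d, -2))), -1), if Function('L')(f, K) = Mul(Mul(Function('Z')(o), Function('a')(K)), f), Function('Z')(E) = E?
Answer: Rational(1, 22402) ≈ 4.4639e-5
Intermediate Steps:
o = 4 (o = Add(9, Mul(-1, 5)) = Add(9, -5) = 4)
Function('a')(J) = -7 (Function('a')(J) = Add(-4, -3) = -7)
Function('L')(f, K) = Mul(-28, f) (Function('L')(f, K) = Mul(Mul(4, -7), f) = Mul(-28, f))
Pow(Add(-26, Mul(89, Function('L')(d, -2))), -1) = Pow(Add(-26, Mul(89, Mul(-28, -9))), -1) = Pow(Add(-26, Mul(89, 252)), -1) = Pow(Add(-26, 22428), -1) = Pow(22402, -1) = Rational(1, 22402)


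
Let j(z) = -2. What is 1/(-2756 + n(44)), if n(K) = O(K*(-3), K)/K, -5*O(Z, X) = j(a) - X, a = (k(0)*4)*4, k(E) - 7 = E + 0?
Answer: -110/303137 ≈ -0.00036287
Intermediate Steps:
k(E) = 7 + E (k(E) = 7 + (E + 0) = 7 + E)
a = 112 (a = ((7 + 0)*4)*4 = (7*4)*4 = 28*4 = 112)
O(Z, X) = ⅖ + X/5 (O(Z, X) = -(-2 - X)/5 = ⅖ + X/5)
n(K) = (⅖ + K/5)/K
1/(-2756 + n(44)) = 1/(-2756 + (⅕)*(2 + 44)/44) = 1/(-2756 + (⅕)*(1/44)*46) = 1/(-2756 + 23/110) = 1/(-303137/110) = -110/303137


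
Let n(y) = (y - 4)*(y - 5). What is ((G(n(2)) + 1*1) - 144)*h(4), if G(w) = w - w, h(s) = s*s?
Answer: -2288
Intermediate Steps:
n(y) = (-5 + y)*(-4 + y) (n(y) = (-4 + y)*(-5 + y) = (-5 + y)*(-4 + y))
h(s) = s²
G(w) = 0
((G(n(2)) + 1*1) - 144)*h(4) = ((0 + 1*1) - 144)*4² = ((0 + 1) - 144)*16 = (1 - 144)*16 = -143*16 = -2288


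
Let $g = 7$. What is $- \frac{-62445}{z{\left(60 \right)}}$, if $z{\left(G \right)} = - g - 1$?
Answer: $- \frac{62445}{8} \approx -7805.6$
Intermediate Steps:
$z{\left(G \right)} = -8$ ($z{\left(G \right)} = \left(-1\right) 7 - 1 = -7 - 1 = -8$)
$- \frac{-62445}{z{\left(60 \right)}} = - \frac{-62445}{-8} = - \frac{\left(-62445\right) \left(-1\right)}{8} = \left(-1\right) \frac{62445}{8} = - \frac{62445}{8}$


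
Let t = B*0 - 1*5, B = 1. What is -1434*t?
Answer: 7170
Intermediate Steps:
t = -5 (t = 1*0 - 1*5 = 0 - 5 = -5)
-1434*t = -1434*(-5) = 7170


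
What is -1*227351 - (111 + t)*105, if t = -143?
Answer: -223991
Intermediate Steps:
-1*227351 - (111 + t)*105 = -1*227351 - (111 - 143)*105 = -227351 - (-32)*105 = -227351 - 1*(-3360) = -227351 + 3360 = -223991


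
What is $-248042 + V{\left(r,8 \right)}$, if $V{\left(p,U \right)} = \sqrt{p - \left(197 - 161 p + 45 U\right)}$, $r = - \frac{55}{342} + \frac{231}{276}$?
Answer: $-248042 + \frac{i \sqrt{341808290}}{874} \approx -2.4804 \cdot 10^{5} + 21.153 i$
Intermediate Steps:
$r = \frac{10637}{15732}$ ($r = \left(-55\right) \frac{1}{342} + 231 \cdot \frac{1}{276} = - \frac{55}{342} + \frac{77}{92} = \frac{10637}{15732} \approx 0.67614$)
$V{\left(p,U \right)} = \sqrt{-197 - 45 U + 162 p}$ ($V{\left(p,U \right)} = \sqrt{p - \left(197 - 161 p + 45 U\right)} = \sqrt{-197 - 45 U + 162 p}$)
$-248042 + V{\left(r,8 \right)} = -248042 + \sqrt{-197 - 360 + 162 \cdot \frac{10637}{15732}} = -248042 + \sqrt{-197 - 360 + \frac{95733}{874}} = -248042 + \sqrt{- \frac{391085}{874}} = -248042 + \frac{i \sqrt{341808290}}{874}$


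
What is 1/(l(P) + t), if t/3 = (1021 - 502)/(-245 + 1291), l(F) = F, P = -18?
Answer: -1046/17271 ≈ -0.060564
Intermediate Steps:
t = 1557/1046 (t = 3*((1021 - 502)/(-245 + 1291)) = 3*(519/1046) = 1557/1046 ≈ 1.4885)
1/(l(P) + t) = 1/(-18 + 1557/1046) = 1/(-17271/1046) = -1046/17271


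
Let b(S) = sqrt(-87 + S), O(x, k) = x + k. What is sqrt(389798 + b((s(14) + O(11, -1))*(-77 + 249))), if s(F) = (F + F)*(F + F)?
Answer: sqrt(389798 + sqrt(136481)) ≈ 624.63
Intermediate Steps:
O(x, k) = k + x
s(F) = 4*F**2 (s(F) = (2*F)*(2*F) = 4*F**2)
sqrt(389798 + b((s(14) + O(11, -1))*(-77 + 249))) = sqrt(389798 + sqrt(-87 + (4*14**2 + (-1 + 11))*(-77 + 249))) = sqrt(389798 + sqrt(-87 + (4*196 + 10)*172)) = sqrt(389798 + sqrt(-87 + (784 + 10)*172)) = sqrt(389798 + sqrt(-87 + 794*172)) = sqrt(389798 + sqrt(-87 + 136568)) = sqrt(389798 + sqrt(136481))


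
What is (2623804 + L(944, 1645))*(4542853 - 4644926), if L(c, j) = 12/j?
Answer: -440563153888216/1645 ≈ -2.6782e+11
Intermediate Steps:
(2623804 + L(944, 1645))*(4542853 - 4644926) = (2623804 + 12/1645)*(4542853 - 4644926) = (2623804 + 12*(1/1645))*(-102073) = (2623804 + 12/1645)*(-102073) = (4316157592/1645)*(-102073) = -440563153888216/1645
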